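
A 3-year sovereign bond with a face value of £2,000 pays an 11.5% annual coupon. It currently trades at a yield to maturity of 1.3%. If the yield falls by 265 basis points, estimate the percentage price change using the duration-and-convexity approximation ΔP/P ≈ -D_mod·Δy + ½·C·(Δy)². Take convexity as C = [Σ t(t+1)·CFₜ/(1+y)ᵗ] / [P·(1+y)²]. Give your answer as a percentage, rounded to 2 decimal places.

With y = 0.013:
  t   CF        PV=CF/(1+0.013)^t    t·PV        t(t+1)·PV
  1       230.00       227.0484       227.0484         454.0967
  2       230.00       224.1346       448.2692       1,344.8077
  3     2,230.00     2,145.2432     6,435.7295      25,742.9180
  Σ                  2,596.4262     7,111.0471      27,541.8225
P = 2,596.4262; D_Mac = 2.73878 yrs; D_mod = 2.70364 yrs; C = 10.33708.
Duration effect: -2.70364 × (-0.0265) = +0.071646
Convexity effect: 0.5 × 10.33708 × (-0.0265)² = +0.0036296
ΔP/P ≈ +0.071646 + 0.0036296 = +0.075276 = +7.5276%.

+7.53%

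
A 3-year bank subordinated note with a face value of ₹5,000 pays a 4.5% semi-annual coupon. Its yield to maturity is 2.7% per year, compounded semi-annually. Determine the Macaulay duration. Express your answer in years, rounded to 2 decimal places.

2.84 years

Periodic yield y = 0.0135. Discount each cash flow and weight by its period:
  t   CF        PV=CF/(1+0.0135)^t    t·PV
  1       112.50       111.0015       111.0015
  2       112.50       109.5229       219.0458
  3       112.50       108.0641       324.1922
  4       112.50       106.6246       426.4985
  5       112.50       105.2044       526.0218
  6     5,112.50     4,717.2707    28,303.6245
  Σ                  5,257.6882    29,910.3843
Price P = Σ PV = 5,257.6882.
Macaulay duration = Σ(t·PV) / P = 29,910.3843 / 5,257.6882 = 5.68889 half-year periods.
In years: 5.68889 / 2 = 2.84444 years.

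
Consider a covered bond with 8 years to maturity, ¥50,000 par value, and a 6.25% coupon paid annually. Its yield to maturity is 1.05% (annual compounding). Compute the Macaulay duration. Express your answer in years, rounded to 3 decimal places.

Periodic yield y = 0.0105. Discount each cash flow and weight by its year:
  t   CF        PV=CF/(1+0.0105)^t    t·PV
  1     3,125.00     3,092.5285     3,092.5285
  2     3,125.00     3,060.3943     6,120.7886
  3     3,125.00     3,028.5941     9,085.7822
  4     3,125.00     2,997.1243    11,988.4971
  5     3,125.00     2,965.9815    14,829.9073
  6     3,125.00     2,935.1623    17,610.9736
  7     3,125.00     2,904.6633    20,332.6431
  8    53,125.00    48,866.1811   390,929.4489
  Σ                 69,850.6292   473,990.5692
Price P = Σ PV = 69,850.6292.
Macaulay duration = Σ(t·PV) / P = 473,990.5692 / 69,850.6292 = 6.78577 years.

6.786 years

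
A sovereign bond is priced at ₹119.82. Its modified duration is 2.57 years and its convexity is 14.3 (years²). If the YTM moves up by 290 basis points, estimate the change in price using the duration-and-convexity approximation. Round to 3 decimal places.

Duration effect: -D_mod·Δy = -2.57 × (+0.029) = -0.074530
Convexity effect: ½·C·(Δy)² = 0.5 × 14.3 × (0.029)² = +0.00601315
ΔP/P ≈ -0.074530 + 0.00601315 = -0.06851685
ΔP ≈ 119.82 × (-0.06851685) = -8.209688967.

-₹8.210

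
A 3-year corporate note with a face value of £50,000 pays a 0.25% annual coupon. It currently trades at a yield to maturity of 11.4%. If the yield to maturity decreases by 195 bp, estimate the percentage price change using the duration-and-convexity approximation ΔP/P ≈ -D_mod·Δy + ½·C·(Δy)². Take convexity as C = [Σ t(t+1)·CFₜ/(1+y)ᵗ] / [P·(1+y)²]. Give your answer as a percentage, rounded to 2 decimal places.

With y = 0.114:
  t   CF        PV=CF/(1+0.114)^t    t·PV        t(t+1)·PV
  1       125.00       112.2083       112.2083         224.4165
  2       125.00       100.7255       201.4511         604.3533
  3    50,125.00    36,257.5799   108,772.7398     435,090.9592
  Σ                 36,470.5137   109,086.3992     435,919.7290
P = 36,470.5137; D_Mac = 2.99108 yrs; D_mod = 2.68500 yrs; C = 9.63151.
Duration effect: -2.68500 × (-0.0195) = +0.052357
Convexity effect: 0.5 × 9.63151 × (-0.0195)² = +0.0018312
ΔP/P ≈ +0.052357 + 0.0018312 = +0.054189 = +5.4189%.

+5.42%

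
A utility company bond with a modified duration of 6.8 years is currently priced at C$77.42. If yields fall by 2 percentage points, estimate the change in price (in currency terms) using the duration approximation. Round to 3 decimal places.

+C$10.529

Duration approximation: ΔP/P ≈ -D_mod · Δy = -6.8 × (-0.02) = +0.136000.
ΔP ≈ 77.42 × (+0.136000) = +10.52912.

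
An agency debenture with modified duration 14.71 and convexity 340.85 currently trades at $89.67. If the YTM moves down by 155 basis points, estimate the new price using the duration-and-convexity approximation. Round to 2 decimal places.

$113.79

Duration effect: -D_mod·Δy = -14.71 × (-0.0155) = +0.228005
Convexity effect: ½·C·(Δy)² = 0.5 × 340.85 × (-0.0155)² = +0.04094460625
ΔP/P ≈ +0.228005 + 0.04094460625 = +0.26894960625
New price ≈ 89.67 × (1 + 0.26894960625) = 113.7867111924375.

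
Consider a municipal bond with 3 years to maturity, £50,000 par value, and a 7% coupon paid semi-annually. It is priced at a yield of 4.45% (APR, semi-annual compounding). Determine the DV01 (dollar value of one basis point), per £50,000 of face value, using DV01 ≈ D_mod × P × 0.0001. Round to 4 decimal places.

Periodic yield y = 0.02225.
  t   CF        PV=CF/(1+0.02225)^t    t·PV
  1     1,750.00     1,711.9100     1,711.9100
  2     1,750.00     1,674.6491     3,349.2981
  3     1,750.00     1,638.1991     4,914.5974
  4     1,750.00     1,602.5426     6,410.1702
  5     1,750.00     1,567.6621     7,838.3104
  6    51,750.00    45,348.9921   272,093.9524
  Σ                 53,543.9549   296,318.2385
P = 53,543.9549; D_Mac = 5.53411 half-year periods = 2.76706 yrs; D_mod = 2.70683 yrs.
DV01 ≈ 2.70683 × 53,543.9549 × 0.0001 = 14.493433.

£14.4934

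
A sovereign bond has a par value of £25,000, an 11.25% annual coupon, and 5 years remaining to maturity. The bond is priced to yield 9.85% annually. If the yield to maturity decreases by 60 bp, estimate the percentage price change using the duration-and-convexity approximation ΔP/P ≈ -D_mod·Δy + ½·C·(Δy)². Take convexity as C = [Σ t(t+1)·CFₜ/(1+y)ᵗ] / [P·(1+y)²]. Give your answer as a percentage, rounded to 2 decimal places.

+2.28%

With y = 0.0985:
  t   CF        PV=CF/(1+0.0985)^t    t·PV        t(t+1)·PV
  1     2,812.50     2,560.3095     2,560.3095       5,120.6190
  2     2,812.50     2,330.7324     4,661.4647      13,984.3942
  3     2,812.50     2,121.7409     6,365.2227      25,460.8908
  4     2,812.50     1,931.4892     7,725.9568      38,629.7842
  5    27,812.50    17,387.6033    86,938.0163     521,628.0977
  Σ                 26,331.8752   108,250.9701     604,823.7859
P = 26,331.8752; D_Mac = 4.11102 yrs; D_mod = 3.74240 yrs; C = 19.03474.
Duration effect: -3.74240 × (-0.006) = +0.022454
Convexity effect: 0.5 × 19.03474 × (-0.006)² = +0.0003426
ΔP/P ≈ +0.022454 + 0.0003426 = +0.022797 = +2.2797%.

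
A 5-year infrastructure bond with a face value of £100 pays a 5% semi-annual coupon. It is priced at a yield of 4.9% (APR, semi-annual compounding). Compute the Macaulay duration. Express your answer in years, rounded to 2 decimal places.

Periodic yield y = 0.0245. Discount each cash flow and weight by its period:
  t   CF        PV=CF/(1+0.0245)^t    t·PV
  1         2.50         2.4402         2.4402
  2         2.50         2.3819         4.7637
  3         2.50         2.3249         6.9747
  4         2.50         2.2693         9.0772
  5         2.50         2.2150        11.0752
  6         2.50         2.1621        12.9724
  7         2.50         2.1104        14.7725
  8         2.50         2.0599        16.4791
  9         2.50         2.0106        18.0957
  10      102.50        80.4645       804.6449
  Σ                    100.4387       901.2955
Price P = Σ PV = 100.4387.
Macaulay duration = Σ(t·PV) / P = 901.2955 / 100.4387 = 8.97359 half-year periods.
In years: 8.97359 / 2 = 4.48679 years.

4.49 years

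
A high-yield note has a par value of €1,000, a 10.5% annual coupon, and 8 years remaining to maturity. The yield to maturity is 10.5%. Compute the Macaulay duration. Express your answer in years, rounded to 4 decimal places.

5.7893 years

Periodic yield y = 0.105. Discount each cash flow and weight by its year:
  t   CF        PV=CF/(1+0.105)^t    t·PV
  1       105.00        95.0226        95.0226
  2       105.00        85.9933       171.9867
  3       105.00        77.8220       233.4660
  4       105.00        70.4272       281.7086
  5       105.00        63.7350       318.6749
  6       105.00        57.6787       346.0723
  7       105.00        52.1979       365.3856
  8     1,105.00       497.1232     3,976.9858
  Σ                  1,000.0000     5,789.3026
Price P = Σ PV = 1,000.0000.
Macaulay duration = Σ(t·PV) / P = 5,789.3026 / 1,000.0000 = 5.78930 years.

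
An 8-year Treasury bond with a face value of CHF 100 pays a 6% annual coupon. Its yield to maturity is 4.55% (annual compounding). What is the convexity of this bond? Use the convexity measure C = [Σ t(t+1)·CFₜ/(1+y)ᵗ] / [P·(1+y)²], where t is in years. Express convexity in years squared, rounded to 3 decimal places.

51.254

With y = 0.0455:
  t   CF        PV=CF/(1+0.0455)^t    t·PV        t(t+1)·PV
  1         6.00         5.7389         5.7389          11.4778
  2         6.00         5.4891        10.9783          32.9348
  3         6.00         5.2502        15.7507          63.0029
  4         6.00         5.0218        20.0870         100.4350
  5         6.00         4.8032        24.0160         144.0961
  6         6.00         4.5942        27.5650         192.9551
  7         6.00         4.3942        30.7596         246.0770
  8       106.00        74.2529       594.0234       5,346.2106
  Σ                    109.5445       728.9189       6,137.1893
P = 109.5445.
Convexity = Σ t(t+1)·PV / [P·(1+y)²] = 6,137.1893 / (109.5445 × 1.093070) = 51.25435.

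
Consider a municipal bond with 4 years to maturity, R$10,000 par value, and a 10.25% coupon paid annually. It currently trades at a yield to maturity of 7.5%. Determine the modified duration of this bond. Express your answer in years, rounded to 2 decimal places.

3.26 years

Periodic yield y = 0.075. First find Macaulay duration:
  t   CF        PV=CF/(1+0.075)^t    t·PV
  1     1,025.00       953.4884       953.4884
  2     1,025.00       886.9659     1,773.9319
  3     1,025.00       825.0846     2,475.2538
  4    11,025.00     8,255.5258    33,022.1034
  Σ                 10,921.0647    38,224.7773
P = 10,921.0647; Macaulay duration = 38,224.7773 / 10,921.0647 = 3.50010 years.
Modified duration = D_Mac / (1 + y) = 3.50010 / 1.075 = 3.25590 years.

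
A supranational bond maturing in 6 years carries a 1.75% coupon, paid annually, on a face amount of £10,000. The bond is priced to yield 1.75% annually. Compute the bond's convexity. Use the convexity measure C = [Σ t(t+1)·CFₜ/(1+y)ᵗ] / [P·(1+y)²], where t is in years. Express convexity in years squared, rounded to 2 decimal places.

With y = 0.0175:
  t   CF        PV=CF/(1+0.0175)^t    t·PV        t(t+1)·PV
  1       175.00       171.9902       171.9902         343.9803
  2       175.00       169.0321       338.0642       1,014.1927
  3       175.00       166.1249       498.3748       1,993.4991
  4       175.00       163.2677       653.0710       3,265.3548
  5       175.00       160.4597       802.2985       4,813.7908
  6    10,175.00     9,169.1254    55,014.7522     385,103.2652
  Σ                 10,000.0000    57,478.5508     396,534.0829
P = 10,000.0000.
Convexity = Σ t(t+1)·PV / [P·(1+y)²] = 396,534.0829 / (10,000.0000 × 1.035306) = 38.30114.

38.30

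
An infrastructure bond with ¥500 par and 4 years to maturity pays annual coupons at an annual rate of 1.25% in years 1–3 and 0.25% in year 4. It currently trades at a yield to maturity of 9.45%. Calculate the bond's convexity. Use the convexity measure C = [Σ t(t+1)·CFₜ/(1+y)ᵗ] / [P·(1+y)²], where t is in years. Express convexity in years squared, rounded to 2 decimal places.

16.21

With y = 0.0945:
  t   CF        PV=CF/(1+0.0945)^t    t·PV        t(t+1)·PV
  1         6.25         5.7104         5.7104          11.4207
  2         6.25         5.2173        10.4347          31.3040
  3         6.25         4.7669        14.3006          57.2024
  4       501.25       349.2942     1,397.1766       6,985.8832
  Σ                    364.9887     1,427.6223       7,085.8103
P = 364.9887.
Convexity = Σ t(t+1)·PV / [P·(1+y)²] = 7,085.8103 / (364.9887 × 1.197930) = 16.20610.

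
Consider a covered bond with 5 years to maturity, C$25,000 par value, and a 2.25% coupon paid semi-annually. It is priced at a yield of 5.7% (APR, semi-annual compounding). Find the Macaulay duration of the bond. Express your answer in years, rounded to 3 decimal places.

Periodic yield y = 0.0285. Discount each cash flow and weight by its period:
  t   CF        PV=CF/(1+0.0285)^t    t·PV
  1       281.25       273.4565       273.4565
  2       281.25       265.8789       531.7579
  3       281.25       258.5114       775.5341
  4       281.25       251.3479     1,005.3918
  5       281.25       244.3830     1,221.9152
  6       281.25       237.6111     1,425.6667
  7       281.25       231.0269     1,617.1880
  8       281.25       224.6250     1,797.0003
  9       281.25       218.4006     1,965.6056
  10   25,281.25    19,087.7871   190,877.8713
  Σ                 21,293.0285   201,491.3873
Price P = Σ PV = 21,293.0285.
Macaulay duration = Σ(t·PV) / P = 201,491.3873 / 21,293.0285 = 9.46279 half-year periods.
In years: 9.46279 / 2 = 4.73139 years.

4.731 years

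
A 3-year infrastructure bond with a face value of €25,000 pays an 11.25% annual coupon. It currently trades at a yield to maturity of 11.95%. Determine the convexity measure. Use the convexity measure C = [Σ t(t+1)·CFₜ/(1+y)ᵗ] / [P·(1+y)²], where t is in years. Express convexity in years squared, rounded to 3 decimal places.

8.322

With y = 0.1195:
  t   CF        PV=CF/(1+0.1195)^t    t·PV        t(t+1)·PV
  1     2,812.50     2,512.2823     2,512.2823       5,024.5645
  2     2,812.50     2,244.1110     4,488.2220      13,464.6660
  3    27,812.50    19,822.9249    59,468.7746     237,875.0982
  Σ                 24,579.3181    66,469.2788     256,364.3288
P = 24,579.3181.
Convexity = Σ t(t+1)·PV / [P·(1+y)²] = 256,364.3288 / (24,579.3181 × 1.253280) = 8.32223.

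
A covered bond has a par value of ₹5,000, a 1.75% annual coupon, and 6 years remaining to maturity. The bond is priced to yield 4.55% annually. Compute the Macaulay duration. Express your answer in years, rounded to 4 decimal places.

Periodic yield y = 0.0455. Discount each cash flow and weight by its year:
  t   CF        PV=CF/(1+0.0455)^t    t·PV
  1        87.50        83.6920        83.6920
  2        87.50        80.0497       160.0995
  3        87.50        76.5660       229.6980
  4        87.50        73.2339       292.9354
  5        87.50        70.0467       350.2337
  6     5,087.50     3,895.4730    23,372.8380
  Σ                  4,279.0614    24,489.4966
Price P = Σ PV = 4,279.0614.
Macaulay duration = Σ(t·PV) / P = 24,489.4966 / 4,279.0614 = 5.72310 years.

5.7231 years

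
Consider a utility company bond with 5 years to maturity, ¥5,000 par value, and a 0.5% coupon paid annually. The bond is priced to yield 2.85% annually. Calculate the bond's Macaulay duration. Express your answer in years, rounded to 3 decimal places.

Periodic yield y = 0.0285. Discount each cash flow and weight by its year:
  t   CF        PV=CF/(1+0.0285)^t    t·PV
  1        25.00        24.3072        24.3072
  2        25.00        23.6337        47.2674
  3        25.00        22.9788        68.9364
  4        25.00        22.3420        89.3682
  5     5,025.00     4,366.3102    21,831.5510
  Σ                  4,459.5719    22,061.4301
Price P = Σ PV = 4,459.5719.
Macaulay duration = Σ(t·PV) / P = 22,061.4301 / 4,459.5719 = 4.94698 years.

4.947 years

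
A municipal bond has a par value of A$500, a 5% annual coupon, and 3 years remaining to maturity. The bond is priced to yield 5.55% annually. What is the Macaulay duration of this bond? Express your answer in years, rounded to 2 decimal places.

2.86 years

Periodic yield y = 0.0555. Discount each cash flow and weight by its year:
  t   CF        PV=CF/(1+0.0555)^t    t·PV
  1        25.00        23.6855        23.6855
  2        25.00        22.4400        44.8801
  3       525.00       446.4621     1,339.3863
  Σ                    492.5876     1,407.9518
Price P = Σ PV = 492.5876.
Macaulay duration = Σ(t·PV) / P = 1,407.9518 / 492.5876 = 2.85828 years.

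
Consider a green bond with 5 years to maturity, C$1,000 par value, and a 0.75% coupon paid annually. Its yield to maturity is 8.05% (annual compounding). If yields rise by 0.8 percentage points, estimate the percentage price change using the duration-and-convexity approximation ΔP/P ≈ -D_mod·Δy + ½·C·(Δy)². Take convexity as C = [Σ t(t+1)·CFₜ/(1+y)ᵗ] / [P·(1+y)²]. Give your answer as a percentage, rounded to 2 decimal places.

With y = 0.0805:
  t   CF        PV=CF/(1+0.0805)^t    t·PV        t(t+1)·PV
  1         7.50         6.9412         6.9412          13.8825
  2         7.50         6.4241        12.8482          38.5445
  3         7.50         5.9455        17.8364          71.3458
  4         7.50         5.5025        22.0101         110.0505
  5     1,007.50       684.1025     3,420.5127      20,523.0760
  Σ                    708.9159     3,480.1486      20,756.8993
P = 708.9159; D_Mac = 4.90911 yrs; D_mod = 4.54337 yrs; C = 25.07946.
Duration effect: -4.54337 × (+0.008) = -0.036347
Convexity effect: 0.5 × 25.07946 × (0.008)² = +0.0008025
ΔP/P ≈ -0.036347 + 0.0008025 = -0.035544 = -3.5544%.

-3.55%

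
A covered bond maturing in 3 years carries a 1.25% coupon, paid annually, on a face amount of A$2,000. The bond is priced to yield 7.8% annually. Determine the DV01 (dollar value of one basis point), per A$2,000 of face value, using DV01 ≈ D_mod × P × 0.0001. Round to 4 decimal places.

A$0.4560

Periodic yield y = 0.078.
  t   CF        PV=CF/(1+0.078)^t    t·PV
  1        25.00        23.1911        23.1911
  2        25.00        21.5131        43.0261
  3     2,025.00     1,616.4741     4,849.4222
  Σ                  1,661.1782     4,915.6395
P = 1,661.1782; D_Mac = 2.95913 yrs; D_mod = 2.74502 yrs.
DV01 ≈ 2.74502 × 1,661.1782 × 0.0001 = 0.455996.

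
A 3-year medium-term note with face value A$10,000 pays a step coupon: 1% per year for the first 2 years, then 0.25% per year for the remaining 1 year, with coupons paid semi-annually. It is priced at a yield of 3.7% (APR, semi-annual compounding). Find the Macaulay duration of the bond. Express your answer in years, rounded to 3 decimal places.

2.963 years

Periodic yield y = 0.0185. Discount each cash flow and weight by its period:
  t   CF        PV=CF/(1+0.0185)^t    t·PV
  1        50.00        49.0918        49.0918
  2        50.00        48.2001        96.4002
  3        50.00        47.3246       141.9738
  4        50.00        46.4650       185.8600
  5        12.50        11.4053        57.0263
  6    10,012.50     8,969.6672    53,818.0031
  Σ                  9,172.1539    54,348.3551
Price P = Σ PV = 9,172.1539.
Macaulay duration = Σ(t·PV) / P = 54,348.3551 / 9,172.1539 = 5.92536 half-year periods.
In years: 5.92536 / 2 = 2.96268 years.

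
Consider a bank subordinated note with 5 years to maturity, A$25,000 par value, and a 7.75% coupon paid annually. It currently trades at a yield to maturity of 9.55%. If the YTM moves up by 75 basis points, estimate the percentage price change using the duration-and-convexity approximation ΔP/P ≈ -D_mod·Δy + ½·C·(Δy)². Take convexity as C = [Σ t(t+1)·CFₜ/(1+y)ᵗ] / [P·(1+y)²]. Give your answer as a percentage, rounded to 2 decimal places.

-2.89%

With y = 0.0955:
  t   CF        PV=CF/(1+0.0955)^t    t·PV        t(t+1)·PV
  1     1,937.50     1,768.5988     1,768.5988       3,537.1976
  2     1,937.50     1,614.4216     3,228.8431       9,686.5293
  3     1,937.50     1,473.6847     4,421.0540      17,684.2160
  4     1,937.50     1,345.2165     5,380.8660      26,904.3299
  5    26,937.50    17,072.4315    85,362.1573     512,172.9440
  Σ                 23,274.3530   100,161.5192     569,985.2169
P = 23,274.3530; D_Mac = 4.30351 yrs; D_mod = 3.92836 yrs; C = 20.40616.
Duration effect: -3.92836 × (+0.0075) = -0.029463
Convexity effect: 0.5 × 20.40616 × (0.0075)² = +0.0005739
ΔP/P ≈ -0.029463 + 0.0005739 = -0.028889 = -2.8889%.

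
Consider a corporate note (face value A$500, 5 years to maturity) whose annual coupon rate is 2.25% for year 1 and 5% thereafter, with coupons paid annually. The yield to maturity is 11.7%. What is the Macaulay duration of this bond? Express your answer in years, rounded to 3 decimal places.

4.584 years

Periodic yield y = 0.117. Discount each cash flow and weight by its year:
  t   CF        PV=CF/(1+0.117)^t    t·PV
  1        11.25        10.0716        10.0716
  2        25.00        20.0370        40.0741
  3        25.00        17.9383        53.8148
  4        25.00        16.0593        64.2373
  5       525.00       301.9211     1,509.6054
  Σ                    366.0273     1,677.8032
Price P = Σ PV = 366.0273.
Macaulay duration = Σ(t·PV) / P = 1,677.8032 / 366.0273 = 4.58382 years.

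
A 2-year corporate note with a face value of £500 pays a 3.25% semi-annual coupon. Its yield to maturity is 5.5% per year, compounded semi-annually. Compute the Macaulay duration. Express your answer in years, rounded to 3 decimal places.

Periodic yield y = 0.0275. Discount each cash flow and weight by its period:
  t   CF        PV=CF/(1+0.0275)^t    t·PV
  1        8.125         7.9075         7.9075
  2        8.125         7.6959        15.3918
  3        8.125         7.4899        22.4698
  4      508.125       455.8723     1,823.4894
  Σ                    478.9657     1,869.2585
Price P = Σ PV = 478.9657.
Macaulay duration = Σ(t·PV) / P = 1,869.2585 / 478.9657 = 3.90270 half-year periods.
In years: 3.90270 / 2 = 1.95135 years.

1.951 years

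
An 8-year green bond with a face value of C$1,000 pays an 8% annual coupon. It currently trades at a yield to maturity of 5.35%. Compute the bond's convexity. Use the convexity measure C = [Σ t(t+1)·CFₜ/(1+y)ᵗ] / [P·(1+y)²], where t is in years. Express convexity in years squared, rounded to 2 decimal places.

47.31

With y = 0.0535:
  t   CF        PV=CF/(1+0.0535)^t    t·PV        t(t+1)·PV
  1        80.00        75.9374        75.9374         151.8747
  2        80.00        72.0810       144.1620         432.4861
  3        80.00        68.4205       205.2616         821.0462
  4        80.00        64.9459       259.7837       1,298.9183
  5        80.00        61.6478       308.2388       1,849.4327
  6        80.00        58.5171       351.1026       2,457.7179
  7        80.00        55.5454       388.8179       3,110.5432
  8     1,080.00       711.7827     5,694.2617      51,248.3553
  Σ                  1,168.8778     7,427.5655      61,370.3745
P = 1,168.8778.
Convexity = Σ t(t+1)·PV / [P·(1+y)²] = 61,370.3745 / (1,168.8778 × 1.109862) = 47.30648.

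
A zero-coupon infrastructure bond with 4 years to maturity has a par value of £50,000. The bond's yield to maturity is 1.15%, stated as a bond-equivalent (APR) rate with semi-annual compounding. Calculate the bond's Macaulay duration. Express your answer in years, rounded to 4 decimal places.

4.0000 years

A zero-coupon bond has a single cash flow at maturity, so its Macaulay duration equals its maturity: 4 years.
(Equivalently: 8 semi-annual periods ÷ 2 = 4 years.)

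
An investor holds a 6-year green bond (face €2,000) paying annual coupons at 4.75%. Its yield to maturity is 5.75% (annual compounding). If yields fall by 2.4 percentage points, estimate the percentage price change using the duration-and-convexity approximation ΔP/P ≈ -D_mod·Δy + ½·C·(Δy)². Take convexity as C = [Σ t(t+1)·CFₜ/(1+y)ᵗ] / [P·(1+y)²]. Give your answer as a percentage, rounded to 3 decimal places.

+13.045%

With y = 0.0575:
  t   CF        PV=CF/(1+0.0575)^t    t·PV        t(t+1)·PV
  1        95.00        89.8345        89.8345         179.6690
  2        95.00        84.9499       169.8998         509.6994
  3        95.00        80.3309       240.9926         963.9705
  4        95.00        75.9630       303.8520       1,519.2600
  5        95.00        71.8326       359.1631       2,154.9787
  6     2,095.00     1,497.9654     8,987.7922      62,914.5452
  Σ                  1,900.8763    10,151.5342      68,242.1227
P = 1,900.8763; D_Mac = 5.34045 yrs; D_mod = 5.05007 yrs; C = 32.10243.
Duration effect: -5.05007 × (-0.024) = +0.121202
Convexity effect: 0.5 × 32.10243 × (-0.024)² = +0.0092455
ΔP/P ≈ +0.121202 + 0.0092455 = +0.130447 = +13.0447%.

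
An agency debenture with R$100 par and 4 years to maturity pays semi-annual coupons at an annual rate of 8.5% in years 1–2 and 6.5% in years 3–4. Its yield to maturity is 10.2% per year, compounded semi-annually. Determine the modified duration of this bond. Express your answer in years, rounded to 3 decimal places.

Periodic yield y = 0.051. First find Macaulay duration:
  t   CF        PV=CF/(1+0.051)^t    t·PV
  1         4.25         4.0438         4.0438
  2         4.25         3.8475         7.6951
  3         4.25         3.6608        10.9825
  4         4.25         3.4832        13.9328
  5         3.25         2.5344        12.6718
  6         3.25         2.4114        14.4683
  7         3.25         2.2944        16.0606
  8       103.25        69.3535       554.8279
  Σ                     91.6290       634.6829
P = 91.6290; Macaulay duration = 634.6829 / 91.6290 = 6.92666 half-year periods = 3.46333 years.
Modified duration = D_Mac / (1 + y) = 3.46333 / 1.051 = 3.29527 years.

3.295 years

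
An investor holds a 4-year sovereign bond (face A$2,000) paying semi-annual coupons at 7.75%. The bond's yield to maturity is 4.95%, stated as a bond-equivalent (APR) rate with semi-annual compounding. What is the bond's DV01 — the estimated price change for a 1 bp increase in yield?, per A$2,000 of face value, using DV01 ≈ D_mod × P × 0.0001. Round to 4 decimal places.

A$0.7606

Periodic yield y = 0.02475.
  t   CF        PV=CF/(1+0.02475)^t    t·PV
  1        77.50        75.6282        75.6282
  2        77.50        73.8016       147.6032
  3        77.50        72.0191       216.0574
  4        77.50        70.2797       281.1189
  5        77.50        68.5823       342.9115
  6        77.50        66.9259       401.5553
  7        77.50        65.3095       457.1663
  8     2,077.50     1,708.4317    13,667.4535
  Σ                  2,200.9780    15,589.4943
P = 2,200.9780; D_Mac = 7.08299 half-year periods = 3.54149 yrs; D_mod = 3.45596 yrs.
DV01 ≈ 3.45596 × 2,200.9780 × 0.0001 = 0.760649.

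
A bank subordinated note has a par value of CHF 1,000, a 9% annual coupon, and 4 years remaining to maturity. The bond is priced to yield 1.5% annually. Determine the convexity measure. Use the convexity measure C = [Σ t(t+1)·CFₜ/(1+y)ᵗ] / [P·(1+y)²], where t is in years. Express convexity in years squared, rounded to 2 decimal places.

With y = 0.015:
  t   CF        PV=CF/(1+0.015)^t    t·PV        t(t+1)·PV
  1        90.00        88.6700        88.6700         177.3399
  2        90.00        87.3596       174.7191         524.1573
  3        90.00        86.0685       258.2056       1,032.8224
  4     1,090.00     1,026.9808     4,107.9232      20,539.6162
  Σ                  1,289.0788     4,629.5179      22,273.9358
P = 1,289.0788.
Convexity = Σ t(t+1)·PV / [P·(1+y)²] = 22,273.9358 / (1,289.0788 × 1.030225) = 16.77202.

16.77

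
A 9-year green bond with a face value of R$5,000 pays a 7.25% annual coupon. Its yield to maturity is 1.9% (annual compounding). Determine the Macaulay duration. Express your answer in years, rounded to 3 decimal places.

Periodic yield y = 0.019. Discount each cash flow and weight by its year:
  t   CF        PV=CF/(1+0.019)^t    t·PV
  1       362.50       355.7409       355.7409
  2       362.50       349.1079       698.2157
  3       362.50       342.5985     1,027.7955
  4       362.50       336.2105     1,344.8420
  5       362.50       329.9416     1,649.7081
  6       362.50       323.7896     1,942.7377
  7       362.50       317.7523     2,224.2662
  8       362.50       311.8276     2,494.6207
  9     5,362.50     4,526.8870    40,741.9826
  Σ                  7,193.8559    52,479.9094
Price P = Σ PV = 7,193.8559.
Macaulay duration = Σ(t·PV) / P = 52,479.9094 / 7,193.8559 = 7.29510 years.

7.295 years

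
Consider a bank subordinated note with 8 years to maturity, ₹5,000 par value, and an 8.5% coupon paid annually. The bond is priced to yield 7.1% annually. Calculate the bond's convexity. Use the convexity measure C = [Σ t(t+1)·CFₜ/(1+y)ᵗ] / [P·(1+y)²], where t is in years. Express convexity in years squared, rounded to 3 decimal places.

44.242

With y = 0.071:
  t   CF        PV=CF/(1+0.071)^t    t·PV        t(t+1)·PV
  1       425.00       396.8254       396.8254         793.6508
  2       425.00       370.5186       741.0372       2,223.1115
  3       425.00       345.9557     1,037.8672       4,151.4687
  4       425.00       323.0212     1,292.0849       6,460.4243
  5       425.00       301.6071     1,508.0356       9,048.2133
  6       425.00       281.6126     1,689.6757      11,827.7298
  7       425.00       262.9436     1,840.6053      14,724.8426
  8     5,425.00     3,133.8916    25,071.1331     225,640.1981
  Σ                  5,416.3759    33,577.2643     274,869.6390
P = 5,416.3759.
Convexity = Σ t(t+1)·PV / [P·(1+y)²] = 274,869.6390 / (5,416.3759 × 1.147041) = 44.24244.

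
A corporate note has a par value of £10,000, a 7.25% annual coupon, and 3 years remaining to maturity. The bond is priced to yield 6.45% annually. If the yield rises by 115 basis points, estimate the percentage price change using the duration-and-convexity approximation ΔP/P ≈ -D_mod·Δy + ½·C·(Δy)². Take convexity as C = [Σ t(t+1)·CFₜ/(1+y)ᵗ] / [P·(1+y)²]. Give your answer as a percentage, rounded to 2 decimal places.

With y = 0.0645:
  t   CF        PV=CF/(1+0.0645)^t    t·PV        t(t+1)·PV
  1       725.00       681.0709       681.0709       1,362.1419
  2       725.00       639.8036     1,279.6072       3,838.8216
  3    10,725.00     8,891.1984    26,673.5953     106,694.3814
  Σ                 10,212.0730    28,634.2735     111,895.3448
P = 10,212.0730; D_Mac = 2.80396 yrs; D_mod = 2.63407 yrs; C = 9.66956.
Duration effect: -2.63407 × (+0.0115) = -0.030292
Convexity effect: 0.5 × 9.66956 × (0.0115)² = +0.0006394
ΔP/P ≈ -0.030292 + 0.0006394 = -0.029652 = -2.9652%.

-2.97%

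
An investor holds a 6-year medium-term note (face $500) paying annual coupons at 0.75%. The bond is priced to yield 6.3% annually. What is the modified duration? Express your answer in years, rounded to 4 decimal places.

5.5183 years

Periodic yield y = 0.063. First find Macaulay duration:
  t   CF        PV=CF/(1+0.063)^t    t·PV
  1         3.75         3.5278         3.5278
  2         3.75         3.3187         6.6374
  3         3.75         3.1220         9.3660
  4         3.75         2.9370        11.7478
  5         3.75         2.7629        13.8145
  6       503.75       349.1528     2,094.9165
  Σ                    364.8210     2,140.0099
P = 364.8210; Macaulay duration = 2,140.0099 / 364.8210 = 5.86592 years.
Modified duration = D_Mac / (1 + y) = 5.86592 / 1.063 = 5.51827 years.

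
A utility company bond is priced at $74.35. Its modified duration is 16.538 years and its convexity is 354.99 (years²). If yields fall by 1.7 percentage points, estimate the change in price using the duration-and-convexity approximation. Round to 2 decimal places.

Duration effect: -D_mod·Δy = -16.538 × (-0.017) = +0.281146
Convexity effect: ½·C·(Δy)² = 0.5 × 354.99 × (-0.017)² = +0.051296055
ΔP/P ≈ +0.281146 + 0.051296055 = +0.332442055
ΔP ≈ 74.35 × (+0.332442055) = +24.71706678925.

+$24.72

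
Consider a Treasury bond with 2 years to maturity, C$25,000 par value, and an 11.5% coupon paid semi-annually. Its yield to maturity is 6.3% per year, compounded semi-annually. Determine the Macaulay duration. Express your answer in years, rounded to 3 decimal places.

1.851 years

Periodic yield y = 0.0315. Discount each cash flow and weight by its period:
  t   CF        PV=CF/(1+0.0315)^t    t·PV
  1     1,437.50     1,393.6016     1,393.6016
  2     1,437.50     1,351.0437     2,702.0874
  3     1,437.50     1,309.7854     3,929.3563
  4    26,437.50    23,353.0417    93,412.1669
  Σ                 27,407.4724   101,437.2121
Price P = Σ PV = 27,407.4724.
Macaulay duration = Σ(t·PV) / P = 101,437.2121 / 27,407.4724 = 3.70108 half-year periods.
In years: 3.70108 / 2 = 1.85054 years.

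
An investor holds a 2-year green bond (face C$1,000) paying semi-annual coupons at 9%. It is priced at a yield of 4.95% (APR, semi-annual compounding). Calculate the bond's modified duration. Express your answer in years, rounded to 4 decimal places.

1.8342 years

Periodic yield y = 0.02475. First find Macaulay duration:
  t   CF        PV=CF/(1+0.02475)^t    t·PV
  1        45.00        43.9131        43.9131
  2        45.00        42.8525        85.7051
  3        45.00        41.8176       125.4527
  4     1,045.00       947.6426     3,790.5705
  Σ                  1,076.2259     4,045.6414
P = 1,076.2259; Macaulay duration = 4,045.6414 / 1,076.2259 = 3.75910 half-year periods = 1.87955 years.
Modified duration = D_Mac / (1 + y) = 1.87955 / 1.02475 = 1.83415 years.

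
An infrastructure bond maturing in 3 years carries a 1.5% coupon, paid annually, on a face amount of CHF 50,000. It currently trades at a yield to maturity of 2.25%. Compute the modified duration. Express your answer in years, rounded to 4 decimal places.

Periodic yield y = 0.0225. First find Macaulay duration:
  t   CF        PV=CF/(1+0.0225)^t    t·PV
  1       750.00       733.4963       733.4963
  2       750.00       717.3558     1,434.7117
  3    50,750.00    47,472.9365   142,418.8095
  Σ                 48,923.7887   144,587.0175
P = 48,923.7887; Macaulay duration = 144,587.0175 / 48,923.7887 = 2.95535 years.
Modified duration = D_Mac / (1 + y) = 2.95535 / 1.0225 = 2.89032 years.

2.8903 years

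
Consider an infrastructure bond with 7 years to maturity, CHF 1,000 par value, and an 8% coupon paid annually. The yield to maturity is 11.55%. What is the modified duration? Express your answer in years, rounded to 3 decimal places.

Periodic yield y = 0.1155. First find Macaulay duration:
  t   CF        PV=CF/(1+0.1155)^t    t·PV
  1        80.00        71.7167        71.7167
  2        80.00        64.2911       128.5822
  3        80.00        57.6343       172.9030
  4        80.00        51.6668       206.6673
  5        80.00        46.3172       231.5859
  6        80.00        41.5215       249.1287
  7     1,080.00       502.5008     3,517.5054
  Σ                    835.6484     4,578.0892
P = 835.6484; Macaulay duration = 4,578.0892 / 835.6484 = 5.47849 years.
Modified duration = D_Mac / (1 + y) = 5.47849 / 1.1155 = 4.91124 years.

4.911 years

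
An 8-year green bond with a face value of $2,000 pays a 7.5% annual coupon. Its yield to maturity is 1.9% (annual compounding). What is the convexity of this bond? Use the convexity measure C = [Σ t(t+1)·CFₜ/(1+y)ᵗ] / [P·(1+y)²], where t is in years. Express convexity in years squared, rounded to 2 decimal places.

With y = 0.019:
  t   CF        PV=CF/(1+0.019)^t    t·PV        t(t+1)·PV
  1       150.00       147.2031       147.2031         294.4063
  2       150.00       144.4584       288.9169         866.7506
  3       150.00       141.7649       425.2947       1,701.1788
  4       150.00       139.1216       556.4863       2,782.4317
  5       150.00       136.5276       682.6378       4,095.8269
  6       150.00       133.9819       803.8914       5,627.2401
  7       150.00       131.4837       920.3860       7,363.0881
  8     2,150.00     1,849.4602    14,795.6815     133,161.1338
  Σ                  2,824.0014    18,620.4978     155,892.0563
P = 2,824.0014.
Convexity = Σ t(t+1)·PV / [P·(1+y)²] = 155,892.0563 / (2,824.0014 × 1.038361) = 53.16315.

53.16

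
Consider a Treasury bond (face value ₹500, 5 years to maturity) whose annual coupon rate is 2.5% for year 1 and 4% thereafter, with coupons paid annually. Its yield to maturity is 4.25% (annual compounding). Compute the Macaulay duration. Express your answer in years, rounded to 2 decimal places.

4.68 years

Periodic yield y = 0.0425. Discount each cash flow and weight by its year:
  t   CF        PV=CF/(1+0.0425)^t    t·PV
  1        12.50        11.9904        11.9904
  2        20.00        18.4025        36.8051
  3        20.00        17.6523        52.9570
  4        20.00        16.9327        67.7307
  5       520.00       422.3019     2,111.5095
  Σ                    487.2798     2,280.9926
Price P = Σ PV = 487.2798.
Macaulay duration = Σ(t·PV) / P = 2,280.9926 / 487.2798 = 4.68107 years.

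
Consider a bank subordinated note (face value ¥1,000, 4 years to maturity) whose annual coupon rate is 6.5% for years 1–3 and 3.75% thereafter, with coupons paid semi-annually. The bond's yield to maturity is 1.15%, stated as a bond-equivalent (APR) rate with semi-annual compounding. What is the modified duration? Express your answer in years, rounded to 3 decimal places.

Periodic yield y = 0.00575. First find Macaulay duration:
  t   CF        PV=CF/(1+0.00575)^t    t·PV
  1        32.50        32.3142        32.3142
  2        32.50        32.1294        64.2589
  3        32.50        31.9458        95.8373
  4        32.50        31.7631       127.0525
  5        32.50        31.5815       157.9076
  6        32.50        31.4010       188.4058
  7        18.75        18.0124       126.0866
  8     1,018.75       973.0772     7,784.6175
  Σ                  1,182.2246     8,576.4805
P = 1,182.2246; Macaulay duration = 8,576.4805 / 1,182.2246 = 7.25453 half-year periods = 3.62726 years.
Modified duration = D_Mac / (1 + y) = 3.62726 / 1.00575 = 3.60653 years.

3.607 years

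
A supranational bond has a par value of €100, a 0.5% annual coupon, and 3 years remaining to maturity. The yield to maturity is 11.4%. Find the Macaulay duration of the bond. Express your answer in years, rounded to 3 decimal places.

2.982 years

Periodic yield y = 0.114. Discount each cash flow and weight by its year:
  t   CF        PV=CF/(1+0.114)^t    t·PV
  1         0.50         0.4488         0.4488
  2         0.50         0.4029         0.8058
  3       100.50        72.6960       218.0880
  Σ                     73.5477       219.3426
Price P = Σ PV = 73.5477.
Macaulay duration = Σ(t·PV) / P = 219.3426 / 73.5477 = 2.98232 years.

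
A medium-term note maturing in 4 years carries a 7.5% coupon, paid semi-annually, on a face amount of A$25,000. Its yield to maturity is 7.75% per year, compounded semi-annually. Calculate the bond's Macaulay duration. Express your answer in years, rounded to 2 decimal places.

3.53 years

Periodic yield y = 0.03875. Discount each cash flow and weight by its period:
  t   CF        PV=CF/(1+0.03875)^t    t·PV
  1       937.50       902.5271       902.5271
  2       937.50       868.8588     1,737.7176
  3       937.50       836.4465     2,509.3395
  4       937.50       805.2433     3,220.9733
  5       937.50       775.2042     3,876.0208
  6       937.50       746.2856     4,477.7135
  7       937.50       718.4458     5,029.1207
  8    25,937.50    19,135.5002   153,084.0018
  Σ                 24,788.5115   174,837.4143
Price P = Σ PV = 24,788.5115.
Macaulay duration = Σ(t·PV) / P = 174,837.4143 / 24,788.5115 = 7.05316 half-year periods.
In years: 7.05316 / 2 = 3.52658 years.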